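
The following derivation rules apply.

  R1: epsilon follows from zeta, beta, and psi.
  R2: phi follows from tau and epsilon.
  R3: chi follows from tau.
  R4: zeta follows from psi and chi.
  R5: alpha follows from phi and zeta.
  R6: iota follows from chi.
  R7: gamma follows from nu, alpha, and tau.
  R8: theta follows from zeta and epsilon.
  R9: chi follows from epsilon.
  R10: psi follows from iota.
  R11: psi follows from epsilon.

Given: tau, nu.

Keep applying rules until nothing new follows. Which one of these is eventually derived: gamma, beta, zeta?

zeta

From tau, R3 gives chi.
chi holds, so iota follows (R6).
iota holds, so psi follows (R10).
psi and chi hold, so zeta follows (R4).
gamma would need nu, alpha, and tau (R7), but alpha is never established. No rule produces beta, and it is not given.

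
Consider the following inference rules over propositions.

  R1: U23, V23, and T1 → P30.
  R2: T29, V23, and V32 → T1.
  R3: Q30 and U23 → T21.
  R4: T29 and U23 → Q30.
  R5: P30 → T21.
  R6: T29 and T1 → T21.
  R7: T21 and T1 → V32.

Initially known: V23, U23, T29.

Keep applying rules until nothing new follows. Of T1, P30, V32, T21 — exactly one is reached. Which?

T21

From T29 and U23, R4 gives Q30.
Q30 and U23 hold, so T21 follows (R3).
T1 would need T29, V23, and V32 (R2), but V32 is never established. V32 would need T21 and T1 (R7), but T1 is never established. P30 would need U23, V23, and T1 (R1), but T1 is never established.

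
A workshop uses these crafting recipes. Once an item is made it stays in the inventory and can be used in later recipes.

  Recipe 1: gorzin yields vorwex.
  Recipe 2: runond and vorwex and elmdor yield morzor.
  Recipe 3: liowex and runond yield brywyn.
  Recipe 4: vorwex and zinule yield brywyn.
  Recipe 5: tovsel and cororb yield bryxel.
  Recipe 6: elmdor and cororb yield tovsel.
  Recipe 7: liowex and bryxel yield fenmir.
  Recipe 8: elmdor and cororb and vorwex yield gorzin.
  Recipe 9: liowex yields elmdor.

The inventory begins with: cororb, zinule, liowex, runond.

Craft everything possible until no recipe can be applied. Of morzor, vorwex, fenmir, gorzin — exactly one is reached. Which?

fenmir

liowex → elmdor (Recipe 9).
Using Recipe 6, elmdor and cororb make tovsel.
Using Recipe 5, tovsel and cororb make bryxel.
liowex and bryxel → fenmir (Recipe 7).
morzor would need runond, vorwex, and elmdor (Recipe 2), but vorwex is never obtained. gorzin would need elmdor, cororb, and vorwex (Recipe 8), but vorwex is never obtained. vorwex would need gorzin (Recipe 1), but gorzin is never obtained.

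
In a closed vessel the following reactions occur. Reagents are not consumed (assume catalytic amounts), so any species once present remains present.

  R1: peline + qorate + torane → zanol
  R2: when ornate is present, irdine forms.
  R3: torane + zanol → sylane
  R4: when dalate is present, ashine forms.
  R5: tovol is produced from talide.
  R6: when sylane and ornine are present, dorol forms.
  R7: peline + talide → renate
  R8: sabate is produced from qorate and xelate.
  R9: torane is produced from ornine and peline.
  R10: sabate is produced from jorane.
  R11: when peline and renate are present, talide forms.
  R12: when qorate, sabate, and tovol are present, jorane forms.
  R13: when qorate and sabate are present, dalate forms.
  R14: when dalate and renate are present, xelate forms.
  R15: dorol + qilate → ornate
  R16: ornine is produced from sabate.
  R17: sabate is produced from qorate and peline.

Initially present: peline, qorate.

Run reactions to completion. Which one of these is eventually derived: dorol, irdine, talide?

dorol

qorate and peline present → sabate forms (R17).
sabate present → ornine forms (R16).
ornine and peline present → torane forms (R9).
peline, qorate, and torane present → zanol forms (R1).
torane and zanol present → sylane forms (R3).
sylane and ornine present → dorol forms (R6).
talide would need peline and renate (R11), but renate never forms. irdine would need ornate (R2), but ornate never forms.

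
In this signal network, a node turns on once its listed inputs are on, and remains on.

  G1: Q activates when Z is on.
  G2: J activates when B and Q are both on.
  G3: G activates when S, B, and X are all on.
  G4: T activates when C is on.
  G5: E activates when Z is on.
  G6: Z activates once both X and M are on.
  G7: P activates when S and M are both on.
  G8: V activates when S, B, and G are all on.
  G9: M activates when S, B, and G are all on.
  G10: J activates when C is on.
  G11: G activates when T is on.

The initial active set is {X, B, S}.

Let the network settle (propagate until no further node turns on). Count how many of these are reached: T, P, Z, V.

3

G3: S, B, and X on → G on.
S, B, and G are on, so M activates (G9).
S, B, and G are on, so V activates (G8).
S and M are on, so P activates (G7).
X and M are on, so Z activates (G6).
T would need C (G4), but C never turns on.
P: reached.
Z: reached.
V: reached.
Reached: P, Z, and V — 3 of the 4.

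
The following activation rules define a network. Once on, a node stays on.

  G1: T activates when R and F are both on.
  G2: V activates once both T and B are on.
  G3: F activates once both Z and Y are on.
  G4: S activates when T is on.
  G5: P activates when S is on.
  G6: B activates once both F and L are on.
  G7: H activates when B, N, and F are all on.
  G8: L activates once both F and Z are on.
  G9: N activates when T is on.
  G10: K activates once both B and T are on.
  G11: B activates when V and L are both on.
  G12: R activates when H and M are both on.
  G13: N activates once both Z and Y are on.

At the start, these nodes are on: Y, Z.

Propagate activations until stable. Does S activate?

No

S would need T (G4), but T never turns on.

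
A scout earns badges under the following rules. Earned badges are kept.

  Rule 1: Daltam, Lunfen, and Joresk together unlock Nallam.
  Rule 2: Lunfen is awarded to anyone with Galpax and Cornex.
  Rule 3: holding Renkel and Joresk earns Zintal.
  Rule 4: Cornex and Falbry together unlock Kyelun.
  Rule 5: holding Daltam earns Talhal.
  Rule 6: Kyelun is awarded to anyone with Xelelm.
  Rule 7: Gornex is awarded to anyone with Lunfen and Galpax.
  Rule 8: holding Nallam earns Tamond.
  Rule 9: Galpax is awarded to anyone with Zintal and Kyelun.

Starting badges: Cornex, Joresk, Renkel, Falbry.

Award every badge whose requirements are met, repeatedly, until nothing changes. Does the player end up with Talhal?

No

Talhal would need Daltam (Rule 5), but Daltam is never earned.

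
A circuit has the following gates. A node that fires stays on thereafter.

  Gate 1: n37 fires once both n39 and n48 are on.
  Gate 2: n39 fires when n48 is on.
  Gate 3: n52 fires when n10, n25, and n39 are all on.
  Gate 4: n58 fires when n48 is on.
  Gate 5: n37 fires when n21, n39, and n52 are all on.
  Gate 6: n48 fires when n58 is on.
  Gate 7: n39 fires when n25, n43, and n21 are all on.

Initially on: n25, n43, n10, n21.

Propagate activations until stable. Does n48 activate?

n48 would need n58 (Gate 6), but n58 never turns on.

No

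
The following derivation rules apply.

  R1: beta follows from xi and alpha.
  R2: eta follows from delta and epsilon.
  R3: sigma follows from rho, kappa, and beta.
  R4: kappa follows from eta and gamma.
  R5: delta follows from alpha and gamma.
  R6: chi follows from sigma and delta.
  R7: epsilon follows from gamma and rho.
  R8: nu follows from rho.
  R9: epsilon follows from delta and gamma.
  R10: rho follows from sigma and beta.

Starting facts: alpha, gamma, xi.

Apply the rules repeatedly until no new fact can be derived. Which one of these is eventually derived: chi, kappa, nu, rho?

alpha and gamma hold, so delta follows (R5).
delta and gamma hold, so epsilon follows (R9).
delta and epsilon hold, so eta follows (R2).
From eta and gamma, R4 gives kappa.
chi would need sigma and delta (R6), but sigma is never established. nu would need rho (R8), but rho is never established. rho would need sigma and beta (R10), but sigma is never established.

kappa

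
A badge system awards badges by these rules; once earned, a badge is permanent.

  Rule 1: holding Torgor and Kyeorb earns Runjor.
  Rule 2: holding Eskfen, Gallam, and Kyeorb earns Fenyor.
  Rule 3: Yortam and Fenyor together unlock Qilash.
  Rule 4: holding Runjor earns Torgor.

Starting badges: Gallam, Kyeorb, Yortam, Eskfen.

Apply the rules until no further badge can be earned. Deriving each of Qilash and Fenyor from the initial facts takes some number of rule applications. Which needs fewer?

Fenyor

Fenyor: With Eskfen, Gallam, and Kyeorb, Fenyor is earned (Rule 2). [1 rule application]
Qilash: With Eskfen, Gallam, and Kyeorb, Fenyor is earned (Rule 2). With Yortam and Fenyor, Qilash is earned (Rule 3). [2 rule applications]
Fenyor needs fewer.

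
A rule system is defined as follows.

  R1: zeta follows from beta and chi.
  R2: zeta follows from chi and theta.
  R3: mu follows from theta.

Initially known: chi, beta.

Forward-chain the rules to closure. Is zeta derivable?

From beta and chi, R1 gives zeta.

Yes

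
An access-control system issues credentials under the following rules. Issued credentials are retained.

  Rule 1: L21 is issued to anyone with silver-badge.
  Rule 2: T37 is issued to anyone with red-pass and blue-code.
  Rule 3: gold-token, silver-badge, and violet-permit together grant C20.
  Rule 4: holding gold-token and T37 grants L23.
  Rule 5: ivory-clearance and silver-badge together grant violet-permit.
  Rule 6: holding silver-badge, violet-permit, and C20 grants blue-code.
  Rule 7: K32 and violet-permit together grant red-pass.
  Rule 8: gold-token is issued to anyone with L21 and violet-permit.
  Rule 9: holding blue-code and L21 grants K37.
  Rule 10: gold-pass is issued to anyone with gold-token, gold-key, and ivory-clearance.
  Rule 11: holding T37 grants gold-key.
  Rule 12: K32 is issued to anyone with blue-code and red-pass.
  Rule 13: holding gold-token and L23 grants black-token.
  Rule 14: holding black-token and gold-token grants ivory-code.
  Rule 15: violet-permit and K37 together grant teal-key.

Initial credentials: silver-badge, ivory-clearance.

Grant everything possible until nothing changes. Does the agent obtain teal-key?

Holding ivory-clearance and silver-badge grants violet-permit (Rule 5).
Holding silver-badge grants L21 (Rule 1).
Holding L21 and violet-permit grants gold-token (Rule 8).
Holding gold-token, silver-badge, and violet-permit grants C20 (Rule 3).
Holding silver-badge, violet-permit, and C20 grants blue-code (Rule 6).
Holding blue-code and L21 grants K37 (Rule 9).
Holding violet-permit and K37 grants teal-key (Rule 15).

Yes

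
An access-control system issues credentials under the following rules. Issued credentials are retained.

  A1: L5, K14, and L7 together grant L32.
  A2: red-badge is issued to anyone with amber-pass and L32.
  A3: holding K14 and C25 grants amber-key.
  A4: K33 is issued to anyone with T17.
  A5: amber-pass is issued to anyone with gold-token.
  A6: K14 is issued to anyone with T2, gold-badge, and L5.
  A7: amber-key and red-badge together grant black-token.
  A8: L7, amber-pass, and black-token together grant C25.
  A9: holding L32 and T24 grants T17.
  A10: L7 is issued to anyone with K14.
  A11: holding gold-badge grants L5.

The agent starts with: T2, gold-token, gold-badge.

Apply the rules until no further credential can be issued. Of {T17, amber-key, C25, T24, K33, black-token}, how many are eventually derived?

T17 would need L32 and T24 (A9), but T24 is never granted.
amber-key would need K14 and C25 (A3), but C25 is never granted.
C25 would need L7, amber-pass, and black-token (A8), but black-token is never granted.
No rule produces T24, and it is not given.
K33 would need T17 (A4), but T17 is never granted.
black-token would need amber-key and red-badge (A7), but amber-key is never granted.
None of the 6 are reached.

0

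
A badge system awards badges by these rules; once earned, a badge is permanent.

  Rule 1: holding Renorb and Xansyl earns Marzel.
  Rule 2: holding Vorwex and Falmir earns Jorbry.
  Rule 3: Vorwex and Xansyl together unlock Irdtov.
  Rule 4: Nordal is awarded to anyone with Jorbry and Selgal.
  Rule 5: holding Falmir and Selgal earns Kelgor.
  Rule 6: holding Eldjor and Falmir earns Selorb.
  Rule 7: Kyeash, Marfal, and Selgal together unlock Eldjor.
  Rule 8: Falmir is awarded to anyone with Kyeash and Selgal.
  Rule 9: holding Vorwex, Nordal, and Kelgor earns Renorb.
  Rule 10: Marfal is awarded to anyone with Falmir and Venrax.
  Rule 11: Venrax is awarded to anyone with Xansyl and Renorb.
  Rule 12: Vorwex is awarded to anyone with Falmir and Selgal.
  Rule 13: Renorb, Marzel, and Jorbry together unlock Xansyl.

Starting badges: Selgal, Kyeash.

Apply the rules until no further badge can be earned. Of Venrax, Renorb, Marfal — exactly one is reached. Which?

With Kyeash and Selgal, Falmir is earned (Rule 8).
With Falmir and Selgal, Vorwex is earned (Rule 12).
With Falmir and Selgal, Kelgor is earned (Rule 5).
With Vorwex and Falmir, Jorbry is earned (Rule 2).
With Jorbry and Selgal, Nordal is earned (Rule 4).
With Vorwex, Nordal, and Kelgor, Renorb is earned (Rule 9).
Venrax would need Xansyl and Renorb (Rule 11), but Xansyl is never earned. Marfal would need Falmir and Venrax (Rule 10), but Venrax is never earned.

Renorb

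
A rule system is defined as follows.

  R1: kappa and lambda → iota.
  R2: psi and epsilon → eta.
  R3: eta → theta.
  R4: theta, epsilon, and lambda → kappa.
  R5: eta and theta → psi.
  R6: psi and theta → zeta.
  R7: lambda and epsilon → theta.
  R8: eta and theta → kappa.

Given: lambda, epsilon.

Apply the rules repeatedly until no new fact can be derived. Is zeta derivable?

zeta would need psi and theta (R6), but psi is never established.

No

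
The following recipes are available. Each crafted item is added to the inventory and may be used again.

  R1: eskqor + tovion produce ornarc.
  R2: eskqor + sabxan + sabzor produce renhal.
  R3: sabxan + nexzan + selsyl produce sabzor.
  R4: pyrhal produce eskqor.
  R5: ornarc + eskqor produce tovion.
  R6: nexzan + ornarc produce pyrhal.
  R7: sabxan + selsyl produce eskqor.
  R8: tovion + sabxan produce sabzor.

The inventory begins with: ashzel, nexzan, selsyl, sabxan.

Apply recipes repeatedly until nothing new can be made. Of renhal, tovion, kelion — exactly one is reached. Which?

renhal

Using R3, sabxan, nexzan, and selsyl make sabzor.
sabxan + selsyl → eskqor (R7).
eskqor + sabxan + sabzor → renhal (R2).
tovion would need ornarc and eskqor (R5), but ornarc is never obtained. No rule produces kelion, and it is not given.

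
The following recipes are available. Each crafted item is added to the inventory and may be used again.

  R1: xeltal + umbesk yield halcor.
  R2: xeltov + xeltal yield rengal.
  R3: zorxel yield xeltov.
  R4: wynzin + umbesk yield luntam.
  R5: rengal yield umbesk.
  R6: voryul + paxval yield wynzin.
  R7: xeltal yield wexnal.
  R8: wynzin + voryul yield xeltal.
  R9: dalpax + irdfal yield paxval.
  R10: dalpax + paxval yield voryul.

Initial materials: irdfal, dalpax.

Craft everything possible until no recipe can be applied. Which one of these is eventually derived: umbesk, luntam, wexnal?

Using R9, dalpax and irdfal make paxval.
Using R10, dalpax and paxval make voryul.
Using R6, voryul and paxval make wynzin.
Using R8, wynzin and voryul make xeltal.
Using R7, xeltal makes wexnal.
umbesk would need rengal (R5), but rengal is never obtained. luntam would need wynzin and umbesk (R4), but umbesk is never obtained.

wexnal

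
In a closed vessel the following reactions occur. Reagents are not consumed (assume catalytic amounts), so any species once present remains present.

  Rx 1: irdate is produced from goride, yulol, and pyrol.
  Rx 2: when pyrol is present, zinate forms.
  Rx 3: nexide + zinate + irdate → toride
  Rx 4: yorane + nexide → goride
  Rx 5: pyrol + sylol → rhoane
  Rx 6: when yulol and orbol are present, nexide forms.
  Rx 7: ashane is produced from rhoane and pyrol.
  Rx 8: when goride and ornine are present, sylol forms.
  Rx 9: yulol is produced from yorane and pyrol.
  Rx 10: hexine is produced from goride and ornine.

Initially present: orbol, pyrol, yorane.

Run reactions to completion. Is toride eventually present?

Yes

yorane and pyrol present → yulol forms (Rx 9).
pyrol present → zinate forms (Rx 2).
yulol and orbol present → nexide forms (Rx 6).
yorane and nexide present → goride forms (Rx 4).
goride, yulol, and pyrol present → irdate forms (Rx 1).
nexide, zinate, and irdate present → toride forms (Rx 3).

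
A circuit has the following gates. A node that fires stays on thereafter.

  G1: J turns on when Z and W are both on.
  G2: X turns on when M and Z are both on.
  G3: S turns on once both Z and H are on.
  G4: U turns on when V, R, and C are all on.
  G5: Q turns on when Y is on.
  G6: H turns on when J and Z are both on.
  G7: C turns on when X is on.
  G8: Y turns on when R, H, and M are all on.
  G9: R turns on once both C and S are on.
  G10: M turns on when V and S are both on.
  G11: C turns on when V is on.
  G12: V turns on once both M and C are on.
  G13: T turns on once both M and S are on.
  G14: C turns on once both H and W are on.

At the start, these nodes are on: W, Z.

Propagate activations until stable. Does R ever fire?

Z and W are on, so J turns on (G1).
G6: J and Z on → H on.
G3: Z and H on → S on.
G14: H and W on → C on.
G9: C and S on → R on.

Yes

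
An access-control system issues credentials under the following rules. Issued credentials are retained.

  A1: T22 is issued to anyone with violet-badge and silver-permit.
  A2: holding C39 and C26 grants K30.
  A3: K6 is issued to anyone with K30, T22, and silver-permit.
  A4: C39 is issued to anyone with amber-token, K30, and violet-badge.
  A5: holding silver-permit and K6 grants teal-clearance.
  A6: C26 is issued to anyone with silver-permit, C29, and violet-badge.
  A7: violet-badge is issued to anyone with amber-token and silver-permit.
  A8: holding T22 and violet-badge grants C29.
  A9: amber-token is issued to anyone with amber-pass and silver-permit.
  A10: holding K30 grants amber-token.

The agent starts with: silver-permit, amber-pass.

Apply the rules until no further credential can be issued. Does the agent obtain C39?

No

C39 would need amber-token, K30, and violet-badge (A4), but K30 is never granted.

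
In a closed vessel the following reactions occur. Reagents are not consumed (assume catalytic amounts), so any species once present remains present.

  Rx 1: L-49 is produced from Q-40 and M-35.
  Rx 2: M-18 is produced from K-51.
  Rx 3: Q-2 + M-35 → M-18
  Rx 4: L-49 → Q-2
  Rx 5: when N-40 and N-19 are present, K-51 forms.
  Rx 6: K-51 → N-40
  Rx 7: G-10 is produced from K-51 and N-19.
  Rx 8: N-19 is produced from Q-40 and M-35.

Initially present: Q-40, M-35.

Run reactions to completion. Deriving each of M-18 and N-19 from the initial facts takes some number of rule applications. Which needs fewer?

N-19: Q-40 and M-35 present → N-19 forms (Rx 8). [1 rule application]
M-18: Q-40 and M-35 present → L-49 forms (Rx 1). L-49 present → Q-2 forms (Rx 4). Q-2 and M-35 present → M-18 forms (Rx 3). [3 rule applications]
N-19 needs fewer.

N-19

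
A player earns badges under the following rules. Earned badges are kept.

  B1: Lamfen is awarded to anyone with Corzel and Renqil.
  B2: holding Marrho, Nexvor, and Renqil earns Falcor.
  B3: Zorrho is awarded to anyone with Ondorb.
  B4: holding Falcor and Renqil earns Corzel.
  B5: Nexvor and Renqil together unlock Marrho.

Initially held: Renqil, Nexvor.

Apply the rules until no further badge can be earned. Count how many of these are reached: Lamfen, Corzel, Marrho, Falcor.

With Nexvor and Renqil, Marrho is earned (B5).
With Marrho, Nexvor, and Renqil, Falcor is earned (B2).
With Falcor and Renqil, Corzel is earned (B4).
With Corzel and Renqil, Lamfen is earned (B1).
Lamfen: reached.
Corzel: reached.
Marrho: reached.
Falcor: reached.
All 4 are reached.

4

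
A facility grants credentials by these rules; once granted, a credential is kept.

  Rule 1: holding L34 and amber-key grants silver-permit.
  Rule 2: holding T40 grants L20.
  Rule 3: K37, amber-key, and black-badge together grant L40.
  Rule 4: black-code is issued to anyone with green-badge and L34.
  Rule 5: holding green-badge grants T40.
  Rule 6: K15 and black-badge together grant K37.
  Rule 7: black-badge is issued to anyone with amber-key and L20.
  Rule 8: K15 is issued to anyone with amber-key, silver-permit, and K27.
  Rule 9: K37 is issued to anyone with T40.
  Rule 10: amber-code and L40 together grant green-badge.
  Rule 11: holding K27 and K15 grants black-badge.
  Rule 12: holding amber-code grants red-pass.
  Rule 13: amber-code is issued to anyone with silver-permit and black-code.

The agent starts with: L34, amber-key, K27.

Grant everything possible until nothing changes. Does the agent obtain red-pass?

No

red-pass would need amber-code (Rule 12), but amber-code is never granted.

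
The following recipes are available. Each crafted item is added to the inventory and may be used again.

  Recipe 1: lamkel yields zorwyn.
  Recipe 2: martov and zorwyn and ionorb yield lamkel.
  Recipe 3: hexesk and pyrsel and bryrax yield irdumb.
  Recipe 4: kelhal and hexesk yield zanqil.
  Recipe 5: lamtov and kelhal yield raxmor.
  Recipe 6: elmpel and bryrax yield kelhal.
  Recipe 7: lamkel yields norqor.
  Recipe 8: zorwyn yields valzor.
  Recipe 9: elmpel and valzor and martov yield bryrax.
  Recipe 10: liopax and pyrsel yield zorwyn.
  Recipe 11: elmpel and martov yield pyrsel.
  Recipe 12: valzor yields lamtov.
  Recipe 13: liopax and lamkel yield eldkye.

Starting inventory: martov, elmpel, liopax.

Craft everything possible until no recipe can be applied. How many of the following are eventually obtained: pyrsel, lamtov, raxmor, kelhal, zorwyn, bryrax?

6

elmpel and martov → pyrsel (Recipe 11).
Using Recipe 10, liopax and pyrsel make zorwyn.
Using Recipe 8, zorwyn makes valzor.
valzor → lamtov (Recipe 12).
elmpel and valzor and martov → bryrax (Recipe 9).
Using Recipe 6, elmpel and bryrax make kelhal.
Using Recipe 5, lamtov and kelhal make raxmor.
pyrsel: reached.
lamtov: reached.
raxmor: reached.
kelhal: reached.
zorwyn: reached.
bryrax: reached.
All 6 are reached.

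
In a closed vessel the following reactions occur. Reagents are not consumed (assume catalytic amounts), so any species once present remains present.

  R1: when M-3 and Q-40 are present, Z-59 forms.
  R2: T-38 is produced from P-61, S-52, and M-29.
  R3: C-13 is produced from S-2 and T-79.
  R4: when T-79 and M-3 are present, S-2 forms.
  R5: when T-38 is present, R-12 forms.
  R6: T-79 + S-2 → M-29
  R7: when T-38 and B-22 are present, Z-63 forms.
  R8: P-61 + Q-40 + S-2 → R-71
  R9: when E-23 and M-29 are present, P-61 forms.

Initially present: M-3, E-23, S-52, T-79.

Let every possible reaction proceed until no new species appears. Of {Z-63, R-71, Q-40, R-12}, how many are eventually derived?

T-79 and M-3 present → S-2 forms (R4).
T-79 and S-2 present → M-29 forms (R6).
E-23 and M-29 present → P-61 forms (R9).
P-61, S-52, and M-29 present → T-38 forms (R2).
T-38 present → R-12 forms (R5).
Z-63 would need T-38 and B-22 (R7), but B-22 never forms.
R-71 would need P-61, Q-40, and S-2 (R8), but Q-40 never forms.
No rule produces Q-40, and it is not given.
R-12: reached.
Reached: R-12 — 1 of the 4.

1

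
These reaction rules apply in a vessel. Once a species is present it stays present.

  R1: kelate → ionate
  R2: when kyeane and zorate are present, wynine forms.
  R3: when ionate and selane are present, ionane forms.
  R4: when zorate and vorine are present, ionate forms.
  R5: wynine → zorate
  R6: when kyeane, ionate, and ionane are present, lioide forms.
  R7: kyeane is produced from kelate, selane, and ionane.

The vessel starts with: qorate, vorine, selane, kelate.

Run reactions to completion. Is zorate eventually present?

zorate would need wynine (R5), but wynine never forms.

No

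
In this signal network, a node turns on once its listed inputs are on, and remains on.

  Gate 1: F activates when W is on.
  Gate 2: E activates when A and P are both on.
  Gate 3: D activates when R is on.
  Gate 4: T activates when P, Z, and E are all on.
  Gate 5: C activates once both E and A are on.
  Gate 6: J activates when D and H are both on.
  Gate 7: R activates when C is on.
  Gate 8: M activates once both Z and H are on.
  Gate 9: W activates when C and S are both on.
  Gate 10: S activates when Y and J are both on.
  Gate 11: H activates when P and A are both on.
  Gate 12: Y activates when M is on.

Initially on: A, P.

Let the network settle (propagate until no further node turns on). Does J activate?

Yes

Gate 2: A and P on → E on.
P and A are on, so H activates (Gate 11).
E and A are on, so C activates (Gate 5).
C is on, so R activates (Gate 7).
Gate 3: R on → D on.
D and H are on, so J activates (Gate 6).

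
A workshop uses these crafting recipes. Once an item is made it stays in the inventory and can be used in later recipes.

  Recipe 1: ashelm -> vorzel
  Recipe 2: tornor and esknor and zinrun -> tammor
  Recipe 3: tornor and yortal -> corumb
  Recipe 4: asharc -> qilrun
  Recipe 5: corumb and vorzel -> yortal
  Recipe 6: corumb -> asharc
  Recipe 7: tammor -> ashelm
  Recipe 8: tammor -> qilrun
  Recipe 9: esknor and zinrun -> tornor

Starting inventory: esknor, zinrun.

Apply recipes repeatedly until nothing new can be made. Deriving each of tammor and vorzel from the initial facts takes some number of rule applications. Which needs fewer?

tammor

tammor: Using Recipe 9, esknor and zinrun make tornor. tornor and esknor and zinrun -> tammor (Recipe 2). [2 rule applications]
vorzel: Using Recipe 9, esknor and zinrun make tornor. tornor and esknor and zinrun -> tammor (Recipe 2). Using Recipe 7, tammor makes ashelm. ashelm -> vorzel (Recipe 1). [4 rule applications]
tammor needs fewer.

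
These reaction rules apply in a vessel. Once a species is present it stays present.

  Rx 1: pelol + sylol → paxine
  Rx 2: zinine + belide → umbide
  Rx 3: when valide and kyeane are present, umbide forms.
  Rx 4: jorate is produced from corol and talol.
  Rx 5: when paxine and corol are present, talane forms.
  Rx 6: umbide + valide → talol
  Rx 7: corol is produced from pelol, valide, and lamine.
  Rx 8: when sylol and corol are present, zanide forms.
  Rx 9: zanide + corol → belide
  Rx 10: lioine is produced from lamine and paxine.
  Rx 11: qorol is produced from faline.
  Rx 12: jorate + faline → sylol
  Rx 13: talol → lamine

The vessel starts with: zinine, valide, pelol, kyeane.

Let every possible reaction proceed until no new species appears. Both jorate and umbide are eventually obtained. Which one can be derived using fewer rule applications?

umbide: valide and kyeane present → umbide forms (Rx 3). [1 rule application]
jorate: valide and kyeane present → umbide forms (Rx 3). umbide and valide present → talol forms (Rx 6). talol present → lamine forms (Rx 13). pelol, valide, and lamine present → corol forms (Rx 7). corol and talol present → jorate forms (Rx 4). [5 rule applications]
umbide needs fewer.

umbide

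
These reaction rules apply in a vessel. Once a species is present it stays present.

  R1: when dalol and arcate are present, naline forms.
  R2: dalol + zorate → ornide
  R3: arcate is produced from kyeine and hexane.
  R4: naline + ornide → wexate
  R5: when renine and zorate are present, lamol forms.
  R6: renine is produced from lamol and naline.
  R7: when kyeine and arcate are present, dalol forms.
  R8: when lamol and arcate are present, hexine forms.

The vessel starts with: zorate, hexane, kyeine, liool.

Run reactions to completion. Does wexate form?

Yes

kyeine and hexane present → arcate forms (R3).
kyeine and arcate present → dalol forms (R7).
dalol and arcate present → naline forms (R1).
dalol and zorate present → ornide forms (R2).
naline and ornide present → wexate forms (R4).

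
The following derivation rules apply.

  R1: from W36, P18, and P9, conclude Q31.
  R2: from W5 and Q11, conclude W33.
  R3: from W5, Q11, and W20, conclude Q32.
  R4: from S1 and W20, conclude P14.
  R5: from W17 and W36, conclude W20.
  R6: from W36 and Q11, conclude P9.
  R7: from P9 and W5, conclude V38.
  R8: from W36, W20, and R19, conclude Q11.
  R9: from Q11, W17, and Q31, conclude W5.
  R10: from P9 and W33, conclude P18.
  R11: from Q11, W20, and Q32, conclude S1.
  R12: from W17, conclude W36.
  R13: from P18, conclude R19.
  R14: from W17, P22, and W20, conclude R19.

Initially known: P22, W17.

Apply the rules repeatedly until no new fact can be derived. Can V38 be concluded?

No

V38 would need P9 and W5 (R7), but W5 is never established.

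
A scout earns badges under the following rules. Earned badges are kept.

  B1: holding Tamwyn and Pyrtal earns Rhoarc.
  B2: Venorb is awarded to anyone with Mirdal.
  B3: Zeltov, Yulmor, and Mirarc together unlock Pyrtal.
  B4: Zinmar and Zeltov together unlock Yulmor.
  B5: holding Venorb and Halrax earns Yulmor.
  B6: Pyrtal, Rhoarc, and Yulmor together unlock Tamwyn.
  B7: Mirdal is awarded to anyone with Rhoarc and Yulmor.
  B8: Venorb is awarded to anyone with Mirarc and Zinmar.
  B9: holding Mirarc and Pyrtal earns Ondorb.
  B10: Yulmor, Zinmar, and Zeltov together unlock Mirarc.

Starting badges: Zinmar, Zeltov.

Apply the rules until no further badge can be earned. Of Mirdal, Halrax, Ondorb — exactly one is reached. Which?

With Zinmar and Zeltov, Yulmor is earned (B4).
With Yulmor, Zinmar, and Zeltov, Mirarc is earned (B10).
With Zeltov, Yulmor, and Mirarc, Pyrtal is earned (B3).
With Mirarc and Pyrtal, Ondorb is earned (B9).
No rule produces Halrax, and it is not given. Mirdal would need Rhoarc and Yulmor (B7), but Rhoarc is never earned.

Ondorb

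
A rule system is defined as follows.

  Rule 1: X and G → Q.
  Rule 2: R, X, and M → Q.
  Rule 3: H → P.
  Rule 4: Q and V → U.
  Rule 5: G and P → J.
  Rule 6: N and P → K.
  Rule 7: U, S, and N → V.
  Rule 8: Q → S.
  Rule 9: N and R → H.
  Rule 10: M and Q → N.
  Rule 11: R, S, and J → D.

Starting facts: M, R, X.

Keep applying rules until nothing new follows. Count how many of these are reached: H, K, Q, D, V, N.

4

R, X, and M hold, so Q follows (Rule 2).
M and Q hold, so N follows (Rule 10).
N and R hold, so H follows (Rule 9).
From H, Rule 3 gives P.
From N and P, Rule 6 gives K.
H: reached.
K: reached.
Q: reached.
D would need R, S, and J (Rule 11), but J is never established.
V would need U, S, and N (Rule 7), but U is never established.
N: reached.
Reached: H, K, Q, and N — 4 of the 6.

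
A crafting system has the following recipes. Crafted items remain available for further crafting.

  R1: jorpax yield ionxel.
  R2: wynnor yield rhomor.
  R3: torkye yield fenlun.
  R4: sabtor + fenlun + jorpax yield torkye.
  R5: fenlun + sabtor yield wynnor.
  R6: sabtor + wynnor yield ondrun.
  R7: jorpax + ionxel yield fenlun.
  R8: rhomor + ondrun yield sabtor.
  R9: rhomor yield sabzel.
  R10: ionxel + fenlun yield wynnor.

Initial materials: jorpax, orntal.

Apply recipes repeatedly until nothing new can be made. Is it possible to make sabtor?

No

sabtor would need rhomor and ondrun (R8), but ondrun is never obtained.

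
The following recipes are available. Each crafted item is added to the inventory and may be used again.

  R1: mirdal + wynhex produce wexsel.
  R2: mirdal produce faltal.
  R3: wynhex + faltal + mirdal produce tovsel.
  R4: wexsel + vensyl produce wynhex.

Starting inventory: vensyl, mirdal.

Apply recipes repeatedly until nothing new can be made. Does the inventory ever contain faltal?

mirdal → faltal (R2).

Yes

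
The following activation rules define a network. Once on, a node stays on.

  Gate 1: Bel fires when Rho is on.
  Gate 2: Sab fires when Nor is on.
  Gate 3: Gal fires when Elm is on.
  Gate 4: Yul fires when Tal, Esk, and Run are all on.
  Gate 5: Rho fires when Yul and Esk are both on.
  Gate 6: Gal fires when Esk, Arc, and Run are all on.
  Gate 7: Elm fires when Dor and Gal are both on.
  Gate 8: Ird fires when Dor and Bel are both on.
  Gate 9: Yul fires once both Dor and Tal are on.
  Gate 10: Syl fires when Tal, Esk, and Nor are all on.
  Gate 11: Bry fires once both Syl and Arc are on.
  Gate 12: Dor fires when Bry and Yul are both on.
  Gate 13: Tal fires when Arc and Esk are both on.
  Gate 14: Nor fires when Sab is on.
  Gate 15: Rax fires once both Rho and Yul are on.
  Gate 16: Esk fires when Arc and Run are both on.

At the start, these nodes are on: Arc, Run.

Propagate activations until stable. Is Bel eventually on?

Arc and Run are on, so Esk fires (Gate 16).
Arc and Esk are on, so Tal fires (Gate 13).
Tal, Esk, and Run are on, so Yul fires (Gate 4).
Gate 5: Yul and Esk on → Rho on.
Rho is on, so Bel fires (Gate 1).

Yes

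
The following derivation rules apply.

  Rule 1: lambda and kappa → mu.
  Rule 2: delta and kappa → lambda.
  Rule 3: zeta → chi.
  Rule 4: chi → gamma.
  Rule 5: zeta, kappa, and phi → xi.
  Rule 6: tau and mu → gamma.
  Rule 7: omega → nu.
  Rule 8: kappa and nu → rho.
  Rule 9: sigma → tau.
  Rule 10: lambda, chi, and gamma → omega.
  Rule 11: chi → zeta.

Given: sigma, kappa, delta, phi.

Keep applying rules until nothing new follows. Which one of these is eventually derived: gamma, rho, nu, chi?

From sigma, Rule 9 gives tau.
delta and kappa hold, so lambda follows (Rule 2).
lambda and kappa hold, so mu follows (Rule 1).
From tau and mu, Rule 6 gives gamma.
rho would need kappa and nu (Rule 8), but nu is never established. chi would need zeta (Rule 3), but zeta is never established. nu would need omega (Rule 7), but omega is never established.

gamma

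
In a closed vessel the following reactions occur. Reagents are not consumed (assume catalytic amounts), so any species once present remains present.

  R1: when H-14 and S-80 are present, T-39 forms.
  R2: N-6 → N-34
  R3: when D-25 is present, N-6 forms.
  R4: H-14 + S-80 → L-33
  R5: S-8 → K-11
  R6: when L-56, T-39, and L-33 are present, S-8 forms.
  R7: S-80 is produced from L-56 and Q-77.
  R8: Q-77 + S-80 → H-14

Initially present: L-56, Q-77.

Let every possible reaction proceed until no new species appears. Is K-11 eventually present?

L-56 and Q-77 present → S-80 forms (R7).
Q-77 and S-80 present → H-14 forms (R8).
H-14 and S-80 present → L-33 forms (R4).
H-14 and S-80 present → T-39 forms (R1).
L-56, T-39, and L-33 present → S-8 forms (R6).
S-8 present → K-11 forms (R5).

Yes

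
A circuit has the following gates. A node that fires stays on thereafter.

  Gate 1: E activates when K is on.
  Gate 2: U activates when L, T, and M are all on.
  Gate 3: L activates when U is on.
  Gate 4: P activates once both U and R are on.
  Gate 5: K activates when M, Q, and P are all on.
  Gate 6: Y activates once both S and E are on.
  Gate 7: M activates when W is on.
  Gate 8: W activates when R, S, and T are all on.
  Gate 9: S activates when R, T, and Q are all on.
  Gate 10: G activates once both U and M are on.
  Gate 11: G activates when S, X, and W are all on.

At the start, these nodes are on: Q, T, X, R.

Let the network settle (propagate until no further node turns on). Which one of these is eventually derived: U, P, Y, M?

M

R, T, and Q are on, so S activates (Gate 9).
R, S, and T are on, so W activates (Gate 8).
Gate 7: W on → M on.
Y would need S and E (Gate 6), but E never turns on. U would need L, T, and M (Gate 2), but L never turns on. P would need U and R (Gate 4), but U never turns on.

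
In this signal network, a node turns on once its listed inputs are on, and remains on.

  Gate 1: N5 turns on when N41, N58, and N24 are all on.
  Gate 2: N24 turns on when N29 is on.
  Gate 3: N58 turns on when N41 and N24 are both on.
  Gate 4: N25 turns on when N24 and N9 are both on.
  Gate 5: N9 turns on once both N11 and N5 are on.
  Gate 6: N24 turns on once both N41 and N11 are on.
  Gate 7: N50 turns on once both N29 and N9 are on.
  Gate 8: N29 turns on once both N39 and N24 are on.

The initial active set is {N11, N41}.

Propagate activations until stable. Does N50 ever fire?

No

N50 would need N29 and N9 (Gate 7), but N29 never turns on.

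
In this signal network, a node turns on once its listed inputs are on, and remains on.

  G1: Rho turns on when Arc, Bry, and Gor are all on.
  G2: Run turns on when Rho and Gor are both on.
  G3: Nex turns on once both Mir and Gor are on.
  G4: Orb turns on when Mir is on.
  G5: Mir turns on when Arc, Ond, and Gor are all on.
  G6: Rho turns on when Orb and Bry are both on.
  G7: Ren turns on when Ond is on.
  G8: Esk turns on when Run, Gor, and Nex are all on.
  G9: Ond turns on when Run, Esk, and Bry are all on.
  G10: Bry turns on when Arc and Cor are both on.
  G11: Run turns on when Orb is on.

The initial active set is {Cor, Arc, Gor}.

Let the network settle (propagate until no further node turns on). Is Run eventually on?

Yes

G10: Arc and Cor on → Bry on.
Arc, Bry, and Gor are on, so Rho turns on (G1).
Rho and Gor are on, so Run turns on (G2).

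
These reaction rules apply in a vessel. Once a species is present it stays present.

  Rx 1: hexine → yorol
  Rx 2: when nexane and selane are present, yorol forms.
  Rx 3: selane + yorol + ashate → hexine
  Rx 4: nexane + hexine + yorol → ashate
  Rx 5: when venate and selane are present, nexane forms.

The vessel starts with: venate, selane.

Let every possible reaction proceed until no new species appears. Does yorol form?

Yes

venate and selane present → nexane forms (Rx 5).
nexane and selane present → yorol forms (Rx 2).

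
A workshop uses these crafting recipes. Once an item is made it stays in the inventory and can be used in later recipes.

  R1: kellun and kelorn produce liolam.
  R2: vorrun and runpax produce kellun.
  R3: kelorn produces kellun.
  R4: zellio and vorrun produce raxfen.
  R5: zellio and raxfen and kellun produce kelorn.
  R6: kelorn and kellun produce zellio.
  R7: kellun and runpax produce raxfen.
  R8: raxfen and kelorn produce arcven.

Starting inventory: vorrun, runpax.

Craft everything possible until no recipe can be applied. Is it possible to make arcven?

No

arcven would need raxfen and kelorn (R8), but kelorn is never obtained.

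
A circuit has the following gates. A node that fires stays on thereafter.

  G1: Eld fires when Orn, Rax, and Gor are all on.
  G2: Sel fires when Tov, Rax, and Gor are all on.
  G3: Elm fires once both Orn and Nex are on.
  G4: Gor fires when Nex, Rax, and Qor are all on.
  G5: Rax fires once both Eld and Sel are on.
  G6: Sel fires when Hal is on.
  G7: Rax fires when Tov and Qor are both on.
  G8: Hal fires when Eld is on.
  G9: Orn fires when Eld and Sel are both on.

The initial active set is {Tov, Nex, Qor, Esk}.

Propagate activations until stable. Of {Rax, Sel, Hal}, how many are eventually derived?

Tov and Qor are on, so Rax fires (G7).
Nex, Rax, and Qor are on, so Gor fires (G4).
G2: Tov, Rax, and Gor on → Sel on.
Rax: reached.
Sel: reached.
Hal would need Eld (G8), but Eld never turns on.
Reached: Rax and Sel — 2 of the 3.

2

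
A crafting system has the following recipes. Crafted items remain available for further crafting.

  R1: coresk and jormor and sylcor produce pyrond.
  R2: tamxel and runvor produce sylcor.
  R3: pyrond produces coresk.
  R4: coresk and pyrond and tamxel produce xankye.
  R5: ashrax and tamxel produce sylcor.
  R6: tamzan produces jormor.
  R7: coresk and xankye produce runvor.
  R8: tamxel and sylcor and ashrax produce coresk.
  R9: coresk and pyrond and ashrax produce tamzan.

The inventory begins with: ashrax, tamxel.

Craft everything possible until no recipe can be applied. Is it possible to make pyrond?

pyrond would need coresk, jormor, and sylcor (R1), but jormor is never obtained.

No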